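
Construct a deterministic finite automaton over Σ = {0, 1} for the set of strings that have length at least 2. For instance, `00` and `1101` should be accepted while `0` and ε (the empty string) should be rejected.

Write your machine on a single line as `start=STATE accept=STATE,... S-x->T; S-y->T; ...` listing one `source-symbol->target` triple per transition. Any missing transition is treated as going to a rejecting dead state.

start=q0; accept=q2,q3; q0-0->q1; q0-1->q1; q1-0->q2; q1-1->q2; q2-0->q3; q2-1->q3; q3-0->q3; q3-1->q3

Count input length up to 3: every symbol moves from q0 toward q3, which means 'more than 2' and absorbs. Accept from {q2, q3}.
A 4-state machine:
        0   1  
>  q0   q1  q1 
   q1   q2  q2 
 * q2   q3  q3 
 * q3   q3  q3 
(> = start, * = accepting)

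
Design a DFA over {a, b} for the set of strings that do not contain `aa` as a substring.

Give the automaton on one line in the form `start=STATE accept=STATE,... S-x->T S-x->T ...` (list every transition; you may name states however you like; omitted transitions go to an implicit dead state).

This is the complement of 'contains `aa`'. Use the same substring-matching states — S0 through S2 holding how much of `aa` has just been matched — but flip the accepting set: everything except the trap S2 accepts.
        a   b  
>* S0   S1  S0 
 * S1   S2  S0 
   S2   S2  S2 
(> = start, * = accepting)

start=S0 accept=S0,S1 S0-a->S1 S0-b->S0 S1-a->S2 S1-b->S0 S2-a->S2 S2-b->S2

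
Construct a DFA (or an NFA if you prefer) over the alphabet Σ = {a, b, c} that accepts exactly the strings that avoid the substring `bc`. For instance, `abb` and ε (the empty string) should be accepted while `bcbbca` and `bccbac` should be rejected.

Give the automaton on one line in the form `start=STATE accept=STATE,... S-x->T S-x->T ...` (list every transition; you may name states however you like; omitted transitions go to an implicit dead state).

Track partial matches of the forbidden pattern `bc`. State S2 is a dead state reached once `bc` has occurred; every other state accepts. S0 means no part of `bc` is currently matched.
A 3-state machine:
        a   b   c  
>* S0   S0  S1  S0 
 * S1   S0  S1  S2 
   S2   S2  S2  S2 
(> = start, * = accepting)

start=S0 accept=S0,S1 S0-a->S0 S0-b->S1 S0-c->S0 S1-a->S0 S1-b->S1 S1-c->S2 S2-a->S2 S2-b->S2 S2-c->S2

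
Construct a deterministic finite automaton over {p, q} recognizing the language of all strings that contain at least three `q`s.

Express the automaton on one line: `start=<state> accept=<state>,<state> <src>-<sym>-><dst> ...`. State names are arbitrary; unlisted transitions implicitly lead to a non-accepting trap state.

start=s0 accept=s3,s4 s0-p->s0 s0-q->s1 s1-p->s1 s1-q->s2 s2-p->s2 s2-q->s3 s3-p->s3 s3-q->s4 s4-p->s4 s4-q->s4

Only the number of `q`s matters, and only up to 4. Make a chain s0 → s1 → s2 → s3 → s4 advanced by each `q` (with s4 absorbing); every other symbol self-loops. The accepting set is {s3, s4}.
5 states suffice.
        p   q  
>  s0   s0  s1 
   s1   s1  s2 
   s2   s2  s3 
 * s3   s3  s4 
 * s4   s4  s4 
(> = start, * = accepting)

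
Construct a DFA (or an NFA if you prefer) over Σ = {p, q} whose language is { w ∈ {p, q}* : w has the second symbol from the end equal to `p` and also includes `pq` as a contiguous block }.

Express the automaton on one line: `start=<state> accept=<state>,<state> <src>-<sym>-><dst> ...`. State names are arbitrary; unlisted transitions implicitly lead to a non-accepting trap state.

Build one automaton per condition and run them in lockstep. One (7 states) tracks the last 2 symbols read; the other (3 states) tracks whether and how much of `pq` has been seen. Each combined state is a pair, one component from each; accept when both components accept.
With 10 states:
        p   q  
>  S0   S1  S2 
   S1   S3  S4 
   S2   S5  S6 
   S3   S3  S4 
 * S4   S7  S8 
   S5   S3  S4 
   S6   S5  S6 
   S7   S9  S4 
   S8   S7  S8 
 * S9   S9  S4 
(> = start, * = accepting)

start=S0 accept=S4,S9 S0-p->S1 S0-q->S2 S1-p->S3 S1-q->S4 S2-p->S5 S2-q->S6 S3-p->S3 S3-q->S4 S4-p->S7 S4-q->S8 S5-p->S3 S5-q->S4 S6-p->S5 S6-q->S6 S7-p->S9 S7-q->S4 S8-p->S7 S8-q->S8 S9-p->S9 S9-q->S4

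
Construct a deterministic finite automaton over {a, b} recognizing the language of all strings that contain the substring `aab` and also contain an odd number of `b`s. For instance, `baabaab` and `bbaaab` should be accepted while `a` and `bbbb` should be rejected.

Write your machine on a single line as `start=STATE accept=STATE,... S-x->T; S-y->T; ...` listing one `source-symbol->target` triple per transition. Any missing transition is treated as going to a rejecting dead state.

start=q0; accept=q5; q0-a->q1; q0-b->q2; q1-a->q3; q1-b->q2; q2-a->q4; q2-b->q0; q3-a->q3; q3-b->q5; q4-a->q6; q4-b->q0; q5-a->q5; q5-b->q3; q6-a->q6; q6-b->q3

Handle the two conditions separately and then intersect. The first has 4 states tracking whether and how much of `aab` has been seen; the second has 2 states tracking the count of `b`s modulo 2. A product state is a pair (one from each), accepting exactly when both do. Equivalent product states are then merged.
A 7-state machine:
        a   b  
>  q0   q1  q2 
   q1   q3  q2 
   q2   q4  q0 
   q3   q3  q5 
   q4   q6  q0 
 * q5   q5  q3 
   q6   q6  q3 
(> = start, * = accepting)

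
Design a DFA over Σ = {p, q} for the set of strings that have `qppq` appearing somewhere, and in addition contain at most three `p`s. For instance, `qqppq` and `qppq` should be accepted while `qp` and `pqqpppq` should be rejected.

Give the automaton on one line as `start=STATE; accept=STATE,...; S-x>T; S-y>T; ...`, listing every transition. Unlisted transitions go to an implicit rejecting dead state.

Run two small machines in parallel and take their product. One (5 states) tracks whether and how much of `qppq` has been seen; the other (5 states) tracks the count of `p`s, saturating at 4. Each combined state is a pair, one component from each; accept when both components accept.
A 20-state machine:
          p    q  
>  s0     s1   s2 
   s1     s3   s4 
   s2     s5   s2 
   s3     s6   s7 
   s4     s8   s4 
   s5     s9   s4 
   s6    s10  s11 
   s7    s12   s7 
   s8    s13   s7 
   s9     s6  s14 
   s10   s10  s15 
   s11   s16  s11 
   s12   s17  s11 
   s13   s10  s18 
 * s14   s18  s14 
   s15   s16  s15 
   s16   s17  s15 
   s17   s10  s19 
 * s18   s19  s18 
   s19   s19  s19 
(> = start, * = accepting)

start=s0; accept=s14,s18; s0-p>s1; s0-q>s2; s1-p>s3; s1-q>s4; s2-p>s5; s2-q>s2; s3-p>s6; s3-q>s7; s4-p>s8; s4-q>s4; s5-p>s9; s5-q>s4; s6-p>s10; s6-q>s11; s7-p>s12; s7-q>s7; s8-p>s13; s8-q>s7; s9-p>s6; s9-q>s14; s10-p>s10; s10-q>s15; s11-p>s16; s11-q>s11; s12-p>s17; s12-q>s11; s13-p>s10; s13-q>s18; s14-p>s18; s14-q>s14; s15-p>s16; s15-q>s15; s16-p>s17; s16-q>s15; s17-p>s10; s17-q>s19; s18-p>s19; s18-q>s18; s19-p>s19; s19-q>s19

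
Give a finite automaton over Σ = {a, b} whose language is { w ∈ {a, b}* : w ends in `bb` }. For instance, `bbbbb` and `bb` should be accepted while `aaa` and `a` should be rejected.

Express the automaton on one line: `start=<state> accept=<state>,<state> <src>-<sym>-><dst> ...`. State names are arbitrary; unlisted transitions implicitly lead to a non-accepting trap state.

Let each state record the length of the longest suffix of the input read so far that is also a prefix of `bb`. q1 means the last symbol is `b`; q2 means the last 2 symbols are `bb`. Accept only at q2, where the string currently ends in `bb`.
3 states suffice.
        a   b  
>  q0   q0  q1 
   q1   q0  q2 
 * q2   q0  q2 
(> = start, * = accepting)

start=q0 accept=q2 q0-a->q0 q0-b->q1 q1-a->q0 q1-b->q2 q2-a->q0 q2-b->q2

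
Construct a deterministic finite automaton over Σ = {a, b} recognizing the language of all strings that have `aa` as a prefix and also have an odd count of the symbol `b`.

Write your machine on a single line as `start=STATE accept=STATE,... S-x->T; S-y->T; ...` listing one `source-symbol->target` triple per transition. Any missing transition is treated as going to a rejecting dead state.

Build one automaton per condition and run them in lockstep. The first has 4 states tracking whether the input so far still matches the prefix `aa`; the second has 2 states tracking the count of `b`s modulo 2. A product state is a pair (one from each), accepting exactly when both do. Minimizing collapses redundant product states.
5 states suffice.
        a   b  
>  q0   q1  q2 
   q1   q3  q2 
   q2   q2  q2 
   q3   q3  q4 
 * q4   q4  q3 
(> = start, * = accepting)

start=q0; accept=q4; q0-a->q1; q0-b->q2; q1-a->q3; q1-b->q2; q2-a->q2; q2-b->q2; q3-a->q3; q3-b->q4; q4-a->q4; q4-b->q3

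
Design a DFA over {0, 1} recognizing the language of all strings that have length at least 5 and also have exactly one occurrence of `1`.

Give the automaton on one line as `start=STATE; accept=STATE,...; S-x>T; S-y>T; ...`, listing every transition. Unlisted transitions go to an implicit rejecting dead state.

start=q0; accept=q10; q0-0>q1; q0-1>q2; q1-0>q3; q1-1>q4; q2-0>q4; q2-1>q5; q3-0>q6; q3-1>q7; q4-0>q7; q4-1>q5; q5-0>q5; q5-1>q5; q6-0>q8; q6-1>q9; q7-0>q9; q7-1>q5; q8-0>q8; q8-1>q10; q9-0>q10; q9-1>q5; q10-0>q10; q10-1>q5

Run two small machines in parallel and take their product. The first has 7 states tracking the input length, saturating at 6; the second has 3 states tracking the count of `1`s, saturating at 2. A product state is a pair (one from each), accepting exactly when both do. Equivalent product states are then merged.
11 states suffice.
          0    1  
>  q0     q1   q2 
   q1     q3   q4 
   q2     q4   q5 
   q3     q6   q7 
   q4     q7   q5 
   q5     q5   q5 
   q6     q8   q9 
   q7     q9   q5 
   q8     q8  q10 
   q9    q10   q5 
 * q10   q10   q5 
(> = start, * = accepting)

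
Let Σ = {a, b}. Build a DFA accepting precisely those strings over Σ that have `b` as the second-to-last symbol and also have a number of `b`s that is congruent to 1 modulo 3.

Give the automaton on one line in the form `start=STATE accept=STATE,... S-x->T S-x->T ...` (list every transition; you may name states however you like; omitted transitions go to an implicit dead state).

start=q0 accept=q2,q6 q0-a->q0 q0-b->q1 q1-a->q2 q1-b->q3 q2-a->q4 q2-b->q3 q3-a->q3 q3-b->q5 q4-a->q4 q4-b->q3 q5-a->q0 q5-b->q6 q6-a->q2 q6-b->q3

Handle the two conditions separately and then intersect. One (7 states) tracks the last 2 symbols read; the other (3 states) tracks the count of `b`s modulo 3. Each combined state is a pair, one component from each; accept when both components accept. After merging equivalent states the machine shrinks.
With 7 states:
        a   b  
>  q0   q0  q1 
   q1   q2  q3 
 * q2   q4  q3 
   q3   q3  q5 
   q4   q4  q3 
   q5   q0  q6 
 * q6   q2  q3 
(> = start, * = accepting)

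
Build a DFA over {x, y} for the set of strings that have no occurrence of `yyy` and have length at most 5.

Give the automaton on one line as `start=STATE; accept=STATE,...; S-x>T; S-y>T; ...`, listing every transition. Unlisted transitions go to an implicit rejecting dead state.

start=q0; accept=q0,q1,q2,q3,q4,q5,q6,q7,q8,q10,q11,q12,q14,q15,q16; q0-x>q1; q0-y>q2; q1-x>q3; q1-y>q4; q2-x>q3; q2-y>q5; q3-x>q6; q3-y>q7; q4-x>q6; q4-y>q8; q5-x>q6; q5-y>q9; q6-x>q10; q6-y>q11; q7-x>q10; q7-y>q12; q8-x>q10; q8-y>q13; q9-x>q13; q9-y>q13; q10-x>q14; q10-y>q15; q11-x>q14; q11-y>q16; q12-x>q14; q12-y>q17; q13-x>q17; q13-y>q17; q14-x>q18; q14-y>q19; q15-x>q18; q15-y>q20; q16-x>q18; q16-y>q21; q17-x>q21; q17-y>q21; q18-x>q18; q18-y>q19; q19-x>q18; q19-y>q20; q20-x>q18; q20-y>q21; q21-x>q21; q21-y>q21

Run two small machines in parallel and take their product. The first has 4 states tracking partial matches of the forbidden pattern `yyy`; the second has 7 states tracking the input length, saturating at 6. A product state is a pair (one from each), accepting exactly when both do.
22 states suffice.
          x    y  
>* q0     q1   q2 
 * q1     q3   q4 
 * q2     q3   q5 
 * q3     q6   q7 
 * q4     q6   q8 
 * q5     q6   q9 
 * q6    q10  q11 
 * q7    q10  q12 
 * q8    q10  q13 
   q9    q13  q13 
 * q10   q14  q15 
 * q11   q14  q16 
 * q12   q14  q17 
   q13   q17  q17 
 * q14   q18  q19 
 * q15   q18  q20 
 * q16   q18  q21 
   q17   q21  q21 
   q18   q18  q19 
   q19   q18  q20 
   q20   q18  q21 
   q21   q21  q21 
(> = start, * = accepting)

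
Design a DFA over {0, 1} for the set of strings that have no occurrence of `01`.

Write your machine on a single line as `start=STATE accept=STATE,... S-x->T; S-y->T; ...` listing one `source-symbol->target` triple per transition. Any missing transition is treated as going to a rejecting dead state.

Track partial matches of the forbidden pattern `01`. State S2 is a dead state reached once `01` has occurred; every other state accepts. S0 means no part of `01` is currently matched.
        0   1  
>* S0   S1  S0 
 * S1   S1  S2 
   S2   S2  S2 
(> = start, * = accepting)

start=S0; accept=S0,S1; S0-0->S1; S0-1->S0; S1-0->S1; S1-1->S2; S2-0->S2; S2-1->S2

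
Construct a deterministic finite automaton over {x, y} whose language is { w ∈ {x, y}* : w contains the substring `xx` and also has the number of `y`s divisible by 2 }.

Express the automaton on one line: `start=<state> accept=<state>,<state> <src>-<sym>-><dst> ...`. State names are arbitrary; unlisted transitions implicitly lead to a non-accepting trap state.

Build one automaton per condition and run them in lockstep. One (3 states) tracks whether and how much of `xx` has been seen; the other (2 states) tracks the count of `y`s modulo 2. Each combined state is a pair, one component from each; accept when both components accept.
With 6 states:
        x   y  
>  s0   s1  s2 
   s1   s3  s2 
   s2   s4  s0 
 * s3   s3  s5 
   s4   s5  s0 
   s5   s5  s3 
(> = start, * = accepting)

start=s0 accept=s3 s0-x->s1 s0-y->s2 s1-x->s3 s1-y->s2 s2-x->s4 s2-y->s0 s3-x->s3 s3-y->s5 s4-x->s5 s4-y->s0 s5-x->s5 s5-y->s3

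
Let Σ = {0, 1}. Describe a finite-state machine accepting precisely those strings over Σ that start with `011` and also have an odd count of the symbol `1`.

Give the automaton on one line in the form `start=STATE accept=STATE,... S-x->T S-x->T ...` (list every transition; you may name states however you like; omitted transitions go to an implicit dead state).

start=q0 accept=q6 q0-0->q1 q0-1->q2 q1-0->q3 q1-1->q4 q2-0->q2 q2-1->q3 q3-0->q3 q3-1->q2 q4-0->q2 q4-1->q5 q5-0->q5 q5-1->q6 q6-0->q6 q6-1->q5

Run two small machines in parallel and take their product. The first has 5 states tracking whether the input so far still matches the prefix `011`; the second has 2 states tracking the count of `1`s modulo 2. A product state is a pair (one from each), accepting exactly when both do.
A 7-state machine:
        0   1  
>  q0   q1  q2 
   q1   q3  q4 
   q2   q2  q3 
   q3   q3  q2 
   q4   q2  q5 
   q5   q5  q6 
 * q6   q6  q5 
(> = start, * = accepting)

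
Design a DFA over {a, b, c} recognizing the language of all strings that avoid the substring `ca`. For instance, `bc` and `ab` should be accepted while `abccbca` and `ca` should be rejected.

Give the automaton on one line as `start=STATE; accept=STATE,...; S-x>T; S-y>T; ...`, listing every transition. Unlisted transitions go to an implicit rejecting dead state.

Track partial matches of the forbidden pattern `ca`. State s2 is a dead state reached once `ca` has occurred; every other state accepts. s0 means no part of `ca` is currently matched.
A 3-state machine:
        a   b   c  
>* s0   s0  s0  s1 
 * s1   s2  s0  s1 
   s2   s2  s2  s2 
(> = start, * = accepting)

start=s0; accept=s0,s1; s0-a>s0; s0-b>s0; s0-c>s1; s1-a>s2; s1-b>s0; s1-c>s1; s2-a>s2; s2-b>s2; s2-c>s2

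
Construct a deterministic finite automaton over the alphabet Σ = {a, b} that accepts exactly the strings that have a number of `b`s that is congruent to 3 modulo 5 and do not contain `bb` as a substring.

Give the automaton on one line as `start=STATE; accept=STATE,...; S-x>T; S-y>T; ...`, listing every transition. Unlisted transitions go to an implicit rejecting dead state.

Handle the two conditions separately and then intersect. The first has 5 states tracking the count of `b`s modulo 5; the second has 3 states tracking partial matches of the forbidden pattern `bb`. A product state is a pair (one from each), accepting exactly when both do.
A 15-state machine:
          a    b  
>  S0     S0   S1 
   S1     S2   S3 
   S2     S2   S4 
   S3     S3   S5 
   S4     S6   S5 
   S5     S5   S7 
   S6     S6   S8 
   S7     S7   S9 
 * S8    S10   S7 
   S9     S9  S11 
 * S10   S10  S12 
   S11   S11   S3 
   S12   S13   S9 
   S13   S13  S14 
   S14    S0  S11 
(> = start, * = accepting)

start=S0; accept=S8,S10; S0-a>S0; S0-b>S1; S1-a>S2; S1-b>S3; S2-a>S2; S2-b>S4; S3-a>S3; S3-b>S5; S4-a>S6; S4-b>S5; S5-a>S5; S5-b>S7; S6-a>S6; S6-b>S8; S7-a>S7; S7-b>S9; S8-a>S10; S8-b>S7; S9-a>S9; S9-b>S11; S10-a>S10; S10-b>S12; S11-a>S11; S11-b>S3; S12-a>S13; S12-b>S9; S13-a>S13; S13-b>S14; S14-a>S0; S14-b>S11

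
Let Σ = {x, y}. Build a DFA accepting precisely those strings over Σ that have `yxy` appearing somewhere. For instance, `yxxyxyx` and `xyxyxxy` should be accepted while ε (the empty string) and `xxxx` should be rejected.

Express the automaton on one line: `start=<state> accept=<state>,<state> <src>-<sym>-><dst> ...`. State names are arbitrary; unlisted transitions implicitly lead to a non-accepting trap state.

Track how much of `yxy` has been matched so far: state A is no progress, D is the absorbing accept state reached once `yxy` has occurred. Intermediate states record partial matches; on a mismatch, fall back to the longest reusable overlap.
4 states suffice.
       x  y 
>  A   A  B 
   B   C  B 
   C   A  D 
 * D   D  D 
(> = start, * = accepting)

start=A accept=D A-x->A A-y->B B-x->C B-y->B C-x->A C-y->D D-x->D D-y->D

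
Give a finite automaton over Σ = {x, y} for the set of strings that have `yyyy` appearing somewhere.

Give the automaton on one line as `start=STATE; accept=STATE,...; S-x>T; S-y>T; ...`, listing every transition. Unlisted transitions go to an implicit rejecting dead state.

Track how much of `yyyy` has been matched so far: state s0 is no progress, s4 is the absorbing accept state reached once `yyyy` has occurred. Intermediate states record partial matches; on a mismatch, fall back to the longest reusable overlap.
5 states suffice.
        x   y  
>  s0   s0  s1 
   s1   s0  s2 
   s2   s0  s3 
   s3   s0  s4 
 * s4   s4  s4 
(> = start, * = accepting)

start=s0; accept=s4; s0-x>s0; s0-y>s1; s1-x>s0; s1-y>s2; s2-x>s0; s2-y>s3; s3-x>s0; s3-y>s4; s4-x>s4; s4-y>s4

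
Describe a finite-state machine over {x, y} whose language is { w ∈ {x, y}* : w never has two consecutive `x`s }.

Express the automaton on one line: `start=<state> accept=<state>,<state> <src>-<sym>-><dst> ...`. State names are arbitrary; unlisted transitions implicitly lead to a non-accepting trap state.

Track partial matches of the forbidden pattern `xx`. State s2 is a dead state reached once `xx` has occurred; every other state accepts. s0 means no part of `xx` is currently matched.
A 3-state machine:
        x   y  
>* s0   s1  s0 
 * s1   s2  s0 
   s2   s2  s2 
(> = start, * = accepting)

start=s0 accept=s0,s1 s0-x->s1 s0-y->s0 s1-x->s2 s1-y->s0 s2-x->s2 s2-y->s2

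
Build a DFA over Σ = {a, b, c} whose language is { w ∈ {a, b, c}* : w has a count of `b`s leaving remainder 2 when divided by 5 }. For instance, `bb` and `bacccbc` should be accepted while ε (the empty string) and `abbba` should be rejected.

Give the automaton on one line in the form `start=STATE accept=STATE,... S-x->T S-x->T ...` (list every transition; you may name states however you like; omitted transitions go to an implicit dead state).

start=s0 accept=s2 s0-a->s0 s0-b->s1 s0-c->s0 s1-a->s1 s1-b->s2 s1-c->s1 s2-a->s2 s2-b->s3 s2-c->s2 s3-a->s3 s3-b->s4 s3-c->s3 s4-a->s4 s4-b->s0 s4-c->s4

Keep the running count of `b`s modulo 5: each `b` advances along the cycle s0 → s1 → s2 → s3 → s4 → s0 while other symbols loop. Accept at s2.
With 5 states:
        a   b   c  
>  s0   s0  s1  s0 
   s1   s1  s2  s1 
 * s2   s2  s3  s2 
   s3   s3  s4  s3 
   s4   s4  s0  s4 
(> = start, * = accepting)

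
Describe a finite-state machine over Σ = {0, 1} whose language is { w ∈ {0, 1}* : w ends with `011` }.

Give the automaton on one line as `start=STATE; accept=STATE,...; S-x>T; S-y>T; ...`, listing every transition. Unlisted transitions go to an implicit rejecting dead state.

Let each state record the length of the longest suffix of the input read so far that is also a prefix of `011`. s1 means the last symbol is `0`; s2 means the last 2 symbols are `01`; s3 means the last 3 symbols are `011`. Accept only at s3, where the string currently ends in `011`.
        0   1  
>  s0   s1  s0 
   s1   s1  s2 
   s2   s1  s3 
 * s3   s1  s0 
(> = start, * = accepting)

start=s0; accept=s3; s0-0>s1; s0-1>s0; s1-0>s1; s1-1>s2; s2-0>s1; s2-1>s3; s3-0>s1; s3-1>s0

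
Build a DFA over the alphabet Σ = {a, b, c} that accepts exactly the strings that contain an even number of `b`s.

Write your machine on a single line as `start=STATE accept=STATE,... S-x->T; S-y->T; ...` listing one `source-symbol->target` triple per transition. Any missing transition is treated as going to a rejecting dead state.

Keep the running count of `b`s modulo 2: each `b` advances along the cycle q0 → q1 → q0 while other symbols loop. Accept at q0.
With 2 states:
        a   b   c  
>* q0   q0  q1  q0 
   q1   q1  q0  q1 
(> = start, * = accepting)

start=q0; accept=q0; q0-a->q0; q0-b->q1; q0-c->q0; q1-a->q1; q1-b->q0; q1-c->q1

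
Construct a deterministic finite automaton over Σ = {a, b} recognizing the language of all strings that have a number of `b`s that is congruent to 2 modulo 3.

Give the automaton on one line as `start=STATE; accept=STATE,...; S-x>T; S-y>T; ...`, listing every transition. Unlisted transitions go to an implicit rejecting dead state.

The only thing that matters is how many `b`s have appeared, reduced mod 3. Use one state per residue: q0 for 0, …, q2 for 2. Reading `b` moves to the next residue; anything else stays put. q2 is accepting.
3 states suffice.
        a   b  
>  q0   q0  q1 
   q1   q1  q2 
 * q2   q2  q0 
(> = start, * = accepting)

start=q0; accept=q2; q0-a>q0; q0-b>q1; q1-a>q1; q1-b>q2; q2-a>q2; q2-b>q0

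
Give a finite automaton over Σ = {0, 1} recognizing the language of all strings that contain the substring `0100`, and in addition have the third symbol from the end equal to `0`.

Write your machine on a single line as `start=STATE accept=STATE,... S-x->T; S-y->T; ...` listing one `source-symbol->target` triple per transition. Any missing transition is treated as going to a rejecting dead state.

Run two small machines in parallel and take their product. One (5 states) tracks whether and how much of `0100` has been seen; the other (15 states) tracks the last 3 symbols read. Each combined state is a pair, one component from each; accept when both components accept. After merging equivalent states the machine shrinks.
With 12 states:
          0    1  
>  S0     S1   S0 
   S1     S1   S2 
   S2     S3   S0 
   S3     S4   S2 
   S4     S5   S6 
 * S5     S5   S6 
 * S6     S7   S8 
 * S7     S4   S9 
 * S8    S10  S11 
   S9     S7   S8 
   S10    S4   S9 
   S11   S10  S11 
(> = start, * = accepting)

start=S0; accept=S5,S6,S7,S8; S0-0->S1; S0-1->S0; S1-0->S1; S1-1->S2; S2-0->S3; S2-1->S0; S3-0->S4; S3-1->S2; S4-0->S5; S4-1->S6; S5-0->S5; S5-1->S6; S6-0->S7; S6-1->S8; S7-0->S4; S7-1->S9; S8-0->S10; S8-1->S11; S9-0->S7; S9-1->S8; S10-0->S4; S10-1->S9; S11-0->S10; S11-1->S11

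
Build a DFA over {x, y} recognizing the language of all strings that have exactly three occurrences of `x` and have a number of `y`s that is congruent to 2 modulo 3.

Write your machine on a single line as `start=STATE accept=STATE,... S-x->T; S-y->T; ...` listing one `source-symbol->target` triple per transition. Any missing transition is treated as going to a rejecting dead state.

Handle the two conditions separately and then intersect. The first has 5 states tracking the count of `x`s, saturating at 4; the second has 3 states tracking the count of `y`s modulo 3. A product state is a pair (one from each), accepting exactly when both do. Minimizing collapses redundant product states.
13 states suffice.
          x    y  
>  q0     q1   q2 
   q1     q3   q4 
   q2     q4   q5 
   q3     q6   q7 
   q4     q7   q8 
   q5     q8   q0 
   q6     q9  q10 
   q7    q10  q11 
   q8    q11   q1 
   q9     q9   q9 
   q10    q9  q12 
   q11   q12   q3 
 * q12    q9   q6 
(> = start, * = accepting)

start=q0; accept=q12; q0-x->q1; q0-y->q2; q1-x->q3; q1-y->q4; q2-x->q4; q2-y->q5; q3-x->q6; q3-y->q7; q4-x->q7; q4-y->q8; q5-x->q8; q5-y->q0; q6-x->q9; q6-y->q10; q7-x->q10; q7-y->q11; q8-x->q11; q8-y->q1; q9-x->q9; q9-y->q9; q10-x->q9; q10-y->q12; q11-x->q12; q11-y->q3; q12-x->q9; q12-y->q6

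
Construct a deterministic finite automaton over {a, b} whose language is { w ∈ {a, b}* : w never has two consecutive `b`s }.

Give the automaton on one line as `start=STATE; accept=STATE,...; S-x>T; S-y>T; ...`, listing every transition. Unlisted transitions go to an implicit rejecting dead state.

Track partial matches of the forbidden pattern `bb`. State S2 is a dead state reached once `bb` has occurred; every other state accepts. S0 means no part of `bb` is currently matched.
A 3-state machine:
        a   b  
>* S0   S0  S1 
 * S1   S0  S2 
   S2   S2  S2 
(> = start, * = accepting)

start=S0; accept=S0,S1; S0-a>S0; S0-b>S1; S1-a>S0; S1-b>S2; S2-a>S2; S2-b>S2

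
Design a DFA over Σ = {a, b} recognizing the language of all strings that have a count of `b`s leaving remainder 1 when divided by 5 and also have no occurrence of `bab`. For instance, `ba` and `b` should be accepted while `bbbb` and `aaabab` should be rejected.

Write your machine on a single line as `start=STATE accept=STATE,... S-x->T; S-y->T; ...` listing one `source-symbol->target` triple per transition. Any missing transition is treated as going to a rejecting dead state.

start=S0; accept=S1,S2,S4; S0-a->S0; S0-b->S1; S1-a->S2; S1-b->S3; S2-a->S4; S2-b->S5; S3-a->S6; S3-b->S7; S4-a->S4; S4-b->S3; S5-a->S5; S5-b->S5; S6-a->S8; S6-b->S5; S7-a->S9; S7-b->S10; S8-a->S8; S8-b->S7; S9-a->S11; S9-b->S5; S10-a->S12; S10-b->S13; S11-a->S11; S11-b->S10; S12-a->S14; S12-b->S5; S13-a->S15; S13-b->S1; S14-a->S14; S14-b->S13; S15-a->S0; S15-b->S5

Build one automaton per condition and run them in lockstep. One (5 states) tracks the count of `b`s modulo 5; the other (4 states) tracks partial matches of the forbidden pattern `bab`. Each combined state is a pair, one component from each; accept when both components accept. Equivalent product states are then merged.
A 16-state machine:
          a    b  
>  S0     S0   S1 
 * S1     S2   S3 
 * S2     S4   S5 
   S3     S6   S7 
 * S4     S4   S3 
   S5     S5   S5 
   S6     S8   S5 
   S7     S9  S10 
   S8     S8   S7 
   S9    S11   S5 
   S10   S12  S13 
   S11   S11  S10 
   S12   S14   S5 
   S13   S15   S1 
   S14   S14  S13 
   S15    S0   S5 
(> = start, * = accepting)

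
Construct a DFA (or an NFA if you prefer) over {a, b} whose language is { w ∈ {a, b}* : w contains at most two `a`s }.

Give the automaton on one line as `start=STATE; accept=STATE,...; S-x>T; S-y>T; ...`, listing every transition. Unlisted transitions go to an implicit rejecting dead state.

start=S0; accept=S0,S1,S2; S0-a>S1; S0-b>S0; S1-a>S2; S1-b>S1; S2-a>S3; S2-b>S2; S3-a>S3; S3-b>S3

Only the number of `a`s matters, and only up to 3. Make a chain S0 → S1 → S2 → S3 advanced by each `a` (with S3 absorbing); every other symbol self-loops. The accepting set is {S0, S1, S2}.
A 4-state machine:
        a   b  
>* S0   S1  S0 
 * S1   S2  S1 
 * S2   S3  S2 
   S3   S3  S3 
(> = start, * = accepting)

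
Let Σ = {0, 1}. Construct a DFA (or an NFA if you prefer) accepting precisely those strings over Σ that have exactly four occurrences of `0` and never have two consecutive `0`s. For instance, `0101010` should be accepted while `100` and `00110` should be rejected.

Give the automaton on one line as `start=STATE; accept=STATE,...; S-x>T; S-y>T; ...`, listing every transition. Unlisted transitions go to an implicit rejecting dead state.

start=s0; accept=s8; s0-0>s1; s0-1>s0; s1-0>s2; s1-1>s3; s2-0>s2; s2-1>s2; s3-0>s4; s3-1>s3; s4-0>s2; s4-1>s5; s5-0>s6; s5-1>s5; s6-0>s2; s6-1>s7; s7-0>s8; s7-1>s7; s8-0>s2; s8-1>s8

Handle the two conditions separately and then intersect. One (6 states) tracks the count of `0`s, saturating at 5; the other (3 states) tracks partial matches of the forbidden pattern `00`. Each combined state is a pair, one component from each; accept when both components accept. After merging equivalent states the machine shrinks.
        0   1  
>  s0   s1  s0 
   s1   s2  s3 
   s2   s2  s2 
   s3   s4  s3 
   s4   s2  s5 
   s5   s6  s5 
   s6   s2  s7 
   s7   s8  s7 
 * s8   s2  s8 
(> = start, * = accepting)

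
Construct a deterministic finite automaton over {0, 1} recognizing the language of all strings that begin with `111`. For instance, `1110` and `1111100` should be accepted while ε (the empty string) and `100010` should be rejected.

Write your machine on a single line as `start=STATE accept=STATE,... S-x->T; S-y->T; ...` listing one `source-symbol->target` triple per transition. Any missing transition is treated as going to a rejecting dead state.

Walk along `111` while the input agrees: from A take `1` to B, and so on. Any deviation drops to the rejecting sink E. Once D is reached the prefix is confirmed and every continuation is accepted.
A 5-state machine:
       0  1 
>  A   E  B 
   B   E  C 
   C   E  D 
 * D   D  D 
   E   E  E 
(> = start, * = accepting)

start=A; accept=D; A-0->E; A-1->B; B-0->E; B-1->C; C-0->E; C-1->D; D-0->D; D-1->D; E-0->E; E-1->E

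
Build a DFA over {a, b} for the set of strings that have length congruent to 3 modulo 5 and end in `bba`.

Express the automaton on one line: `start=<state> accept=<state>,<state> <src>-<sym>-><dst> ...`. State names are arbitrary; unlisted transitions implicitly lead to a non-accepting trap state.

start=q0 accept=q6 q0-a->q1 q0-b->q2 q1-a->q3 q1-b->q3 q2-a->q3 q2-b->q4 q3-a->q5 q3-b->q5 q4-a->q6 q4-b->q5 q5-a->q7 q5-b->q7 q6-a->q7 q6-b->q7 q7-a->q0 q7-b->q0

Run two small machines in parallel and take their product. The first has 5 states tracking the input length modulo 5; the second has 4 states tracking how much of the suffix `bba` has currently been matched. A product state is a pair (one from each), accepting exactly when both do. Equivalent product states are then merged.
8 states suffice.
        a   b  
>  q0   q1  q2 
   q1   q3  q3 
   q2   q3  q4 
   q3   q5  q5 
   q4   q6  q5 
   q5   q7  q7 
 * q6   q7  q7 
   q7   q0  q0 
(> = start, * = accepting)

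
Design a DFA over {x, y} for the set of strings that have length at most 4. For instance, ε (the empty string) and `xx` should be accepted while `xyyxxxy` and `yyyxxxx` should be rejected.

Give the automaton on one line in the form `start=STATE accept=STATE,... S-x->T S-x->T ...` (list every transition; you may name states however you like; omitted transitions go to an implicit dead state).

start=A accept=A,B,C,D,E A-x->B A-y->B B-x->C B-y->C C-x->D C-y->D D-x->E D-y->E E-x->F E-y->F F-x->F F-y->F

We only need to distinguish lengths 0, 1, …, 4, and '>4'. Chain A → B → C → D → E → F on every symbol, with F looping. Accepting states: {A, B, C, D, E}.
       x  y 
>* A   B  B 
 * B   C  C 
 * C   D  D 
 * D   E  E 
 * E   F  F 
   F   F  F 
(> = start, * = accepting)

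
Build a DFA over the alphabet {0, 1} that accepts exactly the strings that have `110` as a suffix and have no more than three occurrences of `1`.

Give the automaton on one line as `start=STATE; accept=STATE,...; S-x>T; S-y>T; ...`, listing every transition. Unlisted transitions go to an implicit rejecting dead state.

Build one automaton per condition and run them in lockstep. The first has 4 states tracking how much of the suffix `110` has currently been matched; the second has 5 states tracking the count of `1`s, saturating at 4. A product state is a pair (one from each), accepting exactly when both do. Equivalent product states are then merged.
An 8-state machine:
       0  1 
>  A   A  B 
   B   C  D 
   C   C  E 
   D   F  G 
   E   H  G 
 * F   H  H 
   G   F  H 
   H   H  H 
(> = start, * = accepting)

start=A; accept=F; A-0>A; A-1>B; B-0>C; B-1>D; C-0>C; C-1>E; D-0>F; D-1>G; E-0>H; E-1>G; F-0>H; F-1>H; G-0>F; G-1>H; H-0>H; H-1>H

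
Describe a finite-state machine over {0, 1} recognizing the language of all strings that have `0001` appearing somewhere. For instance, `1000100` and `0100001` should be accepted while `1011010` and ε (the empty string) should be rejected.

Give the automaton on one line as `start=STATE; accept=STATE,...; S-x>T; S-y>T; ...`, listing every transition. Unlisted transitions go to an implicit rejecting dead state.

States A..D record the length of the longest prefix of `0001` that matches the current input suffix. Reaching E means `0001` has been seen, and we stay there forever. Accept from E.
A 5-state machine:
       0  1 
>  A   B  A 
   B   C  A 
   C   D  A 
   D   D  E 
 * E   E  E 
(> = start, * = accepting)

start=A; accept=E; A-0>B; A-1>A; B-0>C; B-1>A; C-0>D; C-1>A; D-0>D; D-1>E; E-0>E; E-1>E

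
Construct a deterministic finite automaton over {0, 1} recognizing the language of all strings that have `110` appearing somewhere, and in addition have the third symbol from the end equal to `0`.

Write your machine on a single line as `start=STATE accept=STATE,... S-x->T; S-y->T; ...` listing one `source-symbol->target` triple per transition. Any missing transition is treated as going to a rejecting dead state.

start=A; accept=G,H,I,J; A-0->A; A-1->B; B-0->A; B-1->C; C-0->D; C-1->C; D-0->E; D-1->F; E-0->G; E-1->H; F-0->I; F-1->J; G-0->G; G-1->H; H-0->I; H-1->J; I-0->E; I-1->F; J-0->D; J-1->C

Run two small machines in parallel and take their product. One (4 states) tracks whether and how much of `110` has been seen; the other (15 states) tracks the last 3 symbols read. Each combined state is a pair, one component from each; accept when both components accept. Equivalent product states are then merged.
       0  1 
>  A   A  B 
   B   A  C 
   C   D  C 
   D   E  F 
   E   G  H 
   F   I  J 
 * G   G  H 
 * H   I  J 
 * I   E  F 
 * J   D  C 
(> = start, * = accepting)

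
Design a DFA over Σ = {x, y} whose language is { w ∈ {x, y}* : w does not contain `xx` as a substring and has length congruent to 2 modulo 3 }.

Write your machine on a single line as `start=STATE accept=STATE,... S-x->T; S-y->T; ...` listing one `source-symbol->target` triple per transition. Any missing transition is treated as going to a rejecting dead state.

Build one automaton per condition and run them in lockstep. One (3 states) tracks partial matches of the forbidden pattern `xx`; the other (3 states) tracks the input length modulo 3. Each combined state is a pair, one component from each; accept when both components accept. After merging equivalent states the machine shrinks.
A 7-state machine:
        x   y  
>  s0   s1  s2 
   s1   s3  s4 
   s2   s5  s4 
   s3   s3  s3 
 * s4   s6  s0 
 * s5   s3  s0 
   s6   s3  s2 
(> = start, * = accepting)

start=s0; accept=s4,s5; s0-x->s1; s0-y->s2; s1-x->s3; s1-y->s4; s2-x->s5; s2-y->s4; s3-x->s3; s3-y->s3; s4-x->s6; s4-y->s0; s5-x->s3; s5-y->s0; s6-x->s3; s6-y->s2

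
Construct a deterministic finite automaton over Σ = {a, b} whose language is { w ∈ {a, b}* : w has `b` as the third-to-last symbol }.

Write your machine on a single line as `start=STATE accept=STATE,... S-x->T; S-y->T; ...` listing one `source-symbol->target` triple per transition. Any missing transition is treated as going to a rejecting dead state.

start=q0; accept=q11,q12,q13,q14; q0-a->q1; q0-b->q2; q1-a->q3; q1-b->q4; q2-a->q5; q2-b->q6; q3-a->q7; q3-b->q8; q4-a->q9; q4-b->q10; q5-a->q11; q5-b->q12; q6-a->q13; q6-b->q14; q7-a->q7; q7-b->q8; q8-a->q9; q8-b->q10; q9-a->q11; q9-b->q12; q10-a->q13; q10-b->q14; q11-a->q7; q11-b->q8; q12-a->q9; q12-b->q10; q13-a->q11; q13-b->q12; q14-a->q13; q14-b->q14

Because acceptance depends on a position counted from the end, the machine has to buffer the most recent 3 symbols. Make each state the string of the last up-to-3 symbols read; on input `x` shift the window left and append `x`. Accept when the buffered window has length 3 and begins with `b`.
With 15 states:
          a    b  
>  q0     q1   q2 
   q1     q3   q4 
   q2     q5   q6 
   q3     q7   q8 
   q4     q9  q10 
   q5    q11  q12 
   q6    q13  q14 
   q7     q7   q8 
   q8     q9  q10 
   q9    q11  q12 
   q10   q13  q14 
 * q11    q7   q8 
 * q12    q9  q10 
 * q13   q11  q12 
 * q14   q13  q14 
(> = start, * = accepting)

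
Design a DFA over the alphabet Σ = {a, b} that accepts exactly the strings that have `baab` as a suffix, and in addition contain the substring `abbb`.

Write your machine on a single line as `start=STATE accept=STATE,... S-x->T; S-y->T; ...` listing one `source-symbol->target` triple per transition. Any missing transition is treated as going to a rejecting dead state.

start=s0; accept=s8; s0-a->s1; s0-b->s0; s1-a->s1; s1-b->s2; s2-a->s1; s2-b->s3; s3-a->s1; s3-b->s4; s4-a->s5; s4-b->s4; s5-a->s6; s5-b->s4; s6-a->s7; s6-b->s8; s7-a->s7; s7-b->s4; s8-a->s5; s8-b->s4

Handle the two conditions separately and then intersect. One (5 states) tracks how much of the suffix `baab` has currently been matched; the other (5 states) tracks whether and how much of `abbb` has been seen. Each combined state is a pair, one component from each; accept when both components accept. After merging equivalent states the machine shrinks.
9 states suffice.
        a   b  
>  s0   s1  s0 
   s1   s1  s2 
   s2   s1  s3 
   s3   s1  s4 
   s4   s5  s4 
   s5   s6  s4 
   s6   s7  s8 
   s7   s7  s4 
 * s8   s5  s4 
(> = start, * = accepting)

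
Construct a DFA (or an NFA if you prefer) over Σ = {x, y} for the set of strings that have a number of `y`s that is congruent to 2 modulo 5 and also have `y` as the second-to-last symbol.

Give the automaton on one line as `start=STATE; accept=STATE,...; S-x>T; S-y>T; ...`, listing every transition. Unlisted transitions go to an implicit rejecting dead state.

Build one automaton per condition and run them in lockstep. One (5 states) tracks the count of `y`s modulo 5; the other (7 states) tracks the last 2 symbols read. Each combined state is a pair, one component from each; accept when both components accept. Equivalent product states are then merged.
A 9-state machine:
        x   y  
>  s0   s0  s1 
   s1   s2  s3 
   s2   s2  s4 
 * s3   s5  s6 
   s4   s5  s6 
 * s5   s7  s6 
   s6   s6  s8 
   s7   s7  s6 
   s8   s8  s0 
(> = start, * = accepting)

start=s0; accept=s3,s5; s0-x>s0; s0-y>s1; s1-x>s2; s1-y>s3; s2-x>s2; s2-y>s4; s3-x>s5; s3-y>s6; s4-x>s5; s4-y>s6; s5-x>s7; s5-y>s6; s6-x>s6; s6-y>s8; s7-x>s7; s7-y>s6; s8-x>s8; s8-y>s0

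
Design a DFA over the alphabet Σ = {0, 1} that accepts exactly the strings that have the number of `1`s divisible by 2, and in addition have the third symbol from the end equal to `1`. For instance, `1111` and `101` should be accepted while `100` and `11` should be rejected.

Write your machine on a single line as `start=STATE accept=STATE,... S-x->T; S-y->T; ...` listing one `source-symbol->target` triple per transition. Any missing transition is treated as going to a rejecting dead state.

Handle the two conditions separately and then intersect. One (2 states) tracks the count of `1`s modulo 2; the other (15 states) tracks the last 3 symbols read. Each combined state is a pair, one component from each; accept when both components accept. Equivalent product states are then merged.
A 12-state machine:
       0  1 
>  A   A  B 
   B   C  D 
   C   E  F 
   D   G  H 
   E   E  I 
 * F   J  H 
 * G   K  B 
   H   C  L 
   I   J  H 
   J   K  B 
 * K   A  B 
 * L   G  H 
(> = start, * = accepting)

start=A; accept=F,G,K,L; A-0->A; A-1->B; B-0->C; B-1->D; C-0->E; C-1->F; D-0->G; D-1->H; E-0->E; E-1->I; F-0->J; F-1->H; G-0->K; G-1->B; H-0->C; H-1->L; I-0->J; I-1->H; J-0->K; J-1->B; K-0->A; K-1->B; L-0->G; L-1->H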